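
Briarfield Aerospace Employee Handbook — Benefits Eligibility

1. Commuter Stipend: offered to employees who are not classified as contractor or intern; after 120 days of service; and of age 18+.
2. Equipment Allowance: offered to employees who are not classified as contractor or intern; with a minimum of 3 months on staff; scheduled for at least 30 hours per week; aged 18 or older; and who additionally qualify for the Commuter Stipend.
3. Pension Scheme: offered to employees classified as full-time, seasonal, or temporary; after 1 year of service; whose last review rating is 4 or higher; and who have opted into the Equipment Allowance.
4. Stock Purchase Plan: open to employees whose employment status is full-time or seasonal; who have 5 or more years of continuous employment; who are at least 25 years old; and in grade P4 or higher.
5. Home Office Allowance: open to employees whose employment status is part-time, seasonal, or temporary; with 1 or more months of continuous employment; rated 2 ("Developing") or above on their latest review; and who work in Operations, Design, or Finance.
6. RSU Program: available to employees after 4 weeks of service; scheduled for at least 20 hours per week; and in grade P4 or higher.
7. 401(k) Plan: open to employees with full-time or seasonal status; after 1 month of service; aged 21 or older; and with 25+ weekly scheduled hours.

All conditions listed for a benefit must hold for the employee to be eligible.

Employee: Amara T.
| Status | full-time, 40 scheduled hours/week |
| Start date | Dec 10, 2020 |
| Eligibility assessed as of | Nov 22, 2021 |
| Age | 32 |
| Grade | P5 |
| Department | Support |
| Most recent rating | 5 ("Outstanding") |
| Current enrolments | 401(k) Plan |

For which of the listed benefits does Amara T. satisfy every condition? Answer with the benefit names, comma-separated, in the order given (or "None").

Service from Dec 10, 2020 to Nov 22, 2021: 347 days.
Commuter Stipend — status full-time ✓ (not excluded); service 347 days ≥ 120 days ✓; age 32 ≥ 18 ✓ → eligible.
Equipment Allowance — status full-time ✓ (not excluded); service 347 days ≥ 3 months (≈90 days) ✓; 40 hrs/wk ≥ 30 ✓; age 32 ≥ 18 ✓; eligible for Commuter Stipend ✓ → eligible.
Pension Scheme — status full-time ✓; service 347 days < 1 year (≈365 days) ✗ → not eligible.
Stock Purchase Plan — status full-time ✓; service 347 days < 5 years (≈1825 days) ✗ → not eligible.
Home Office Allowance — status full-time ✗ (requires part-time, seasonal, or temporary) → not eligible.
RSU Program — service 347 days ≥ 4 weeks (≈28 days) ✓; 40 hrs/wk ≥ 20 ✓; grade P5 ≥ P4 ✓ → eligible.
401(k) Plan — status full-time ✓; service 347 days ≥ 1 month (≈30 days) ✓; age 32 ≥ 21 ✓; 40 hrs/wk ≥ 25 ✓ → eligible.

Commuter Stipend, Equipment Allowance, RSU Program, 401(k) Plan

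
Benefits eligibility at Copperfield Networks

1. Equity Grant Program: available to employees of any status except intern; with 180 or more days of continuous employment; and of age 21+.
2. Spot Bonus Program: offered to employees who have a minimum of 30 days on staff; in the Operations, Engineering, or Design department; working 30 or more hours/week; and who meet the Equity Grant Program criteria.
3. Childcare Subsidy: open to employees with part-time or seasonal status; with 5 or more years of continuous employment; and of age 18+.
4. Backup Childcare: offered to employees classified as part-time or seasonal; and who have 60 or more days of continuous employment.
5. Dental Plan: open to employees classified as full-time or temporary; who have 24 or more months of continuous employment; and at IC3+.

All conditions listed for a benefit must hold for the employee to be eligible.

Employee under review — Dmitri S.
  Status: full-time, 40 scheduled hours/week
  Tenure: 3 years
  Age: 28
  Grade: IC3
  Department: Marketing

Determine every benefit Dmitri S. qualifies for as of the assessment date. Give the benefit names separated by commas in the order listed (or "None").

Equity Grant Program — status full-time ✓ (not excluded); service 3 years ≥ 180 days ✓; age 28 ≥ 21 ✓ → eligible.
Spot Bonus Program — service 3 years ≥ 30 days ✓; dept Marketing ✗ → not eligible.
Childcare Subsidy — status full-time ✗ (requires part-time or seasonal) → not eligible.
Backup Childcare — status full-time ✗ (requires part-time or seasonal) → not eligible.
Dental Plan — status full-time ✓; service 3 years ≥ 24 months (≈720 days) ✓; grade IC3 ≥ IC3 ✓ → eligible.

Equity Grant Program, Dental Plan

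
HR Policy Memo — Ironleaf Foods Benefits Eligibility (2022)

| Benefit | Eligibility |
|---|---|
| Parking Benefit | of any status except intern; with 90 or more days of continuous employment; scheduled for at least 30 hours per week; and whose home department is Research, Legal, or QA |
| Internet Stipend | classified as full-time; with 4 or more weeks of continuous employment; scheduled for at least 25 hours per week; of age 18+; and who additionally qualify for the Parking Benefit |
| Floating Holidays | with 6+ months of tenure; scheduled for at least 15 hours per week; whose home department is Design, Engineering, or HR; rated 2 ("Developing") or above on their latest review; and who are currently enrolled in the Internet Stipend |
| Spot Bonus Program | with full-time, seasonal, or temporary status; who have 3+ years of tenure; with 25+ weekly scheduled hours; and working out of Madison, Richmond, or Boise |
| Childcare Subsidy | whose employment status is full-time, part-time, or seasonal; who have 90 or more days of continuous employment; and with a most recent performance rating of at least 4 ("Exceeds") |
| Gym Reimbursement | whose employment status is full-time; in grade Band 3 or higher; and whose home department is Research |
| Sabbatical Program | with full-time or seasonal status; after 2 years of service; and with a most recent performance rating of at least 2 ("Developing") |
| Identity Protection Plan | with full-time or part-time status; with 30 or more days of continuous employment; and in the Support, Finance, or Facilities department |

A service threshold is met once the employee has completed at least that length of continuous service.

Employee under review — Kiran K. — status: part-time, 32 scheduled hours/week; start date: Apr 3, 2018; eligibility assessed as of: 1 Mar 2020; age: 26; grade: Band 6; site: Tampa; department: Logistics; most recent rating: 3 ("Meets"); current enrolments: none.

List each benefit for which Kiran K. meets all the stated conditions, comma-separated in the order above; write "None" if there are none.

None

Service from Apr 3, 2018 to 1 Mar 2020: 698 days.
Parking Benefit — status part-time ✓ (not excluded); service 698 days ≥ 90 days ✓; 32 hrs/wk ≥ 30 ✓; dept Logistics ✗ → not eligible.
Internet Stipend — status part-time ✗ (requires full-time) → not eligible.
Floating Holidays — service 698 days ≥ 6 months (≈180 days) ✓; 32 hrs/wk ≥ 15 ✓; dept Logistics ✗ → not eligible.
Spot Bonus Program — status part-time ✗ (requires full-time, seasonal, or temporary) → not eligible.
Childcare Subsidy — status part-time ✓; service 698 days ≥ 90 days ✓; rating 3 < 4 ✗ → not eligible.
Gym Reimbursement — status part-time ✗ (requires full-time) → not eligible.
Sabbatical Program — status part-time ✗ (requires full-time or seasonal) → not eligible.
Identity Protection Plan — status part-time ✓; service 698 days ≥ 30 days ✓; dept Logistics ✗ → not eligible.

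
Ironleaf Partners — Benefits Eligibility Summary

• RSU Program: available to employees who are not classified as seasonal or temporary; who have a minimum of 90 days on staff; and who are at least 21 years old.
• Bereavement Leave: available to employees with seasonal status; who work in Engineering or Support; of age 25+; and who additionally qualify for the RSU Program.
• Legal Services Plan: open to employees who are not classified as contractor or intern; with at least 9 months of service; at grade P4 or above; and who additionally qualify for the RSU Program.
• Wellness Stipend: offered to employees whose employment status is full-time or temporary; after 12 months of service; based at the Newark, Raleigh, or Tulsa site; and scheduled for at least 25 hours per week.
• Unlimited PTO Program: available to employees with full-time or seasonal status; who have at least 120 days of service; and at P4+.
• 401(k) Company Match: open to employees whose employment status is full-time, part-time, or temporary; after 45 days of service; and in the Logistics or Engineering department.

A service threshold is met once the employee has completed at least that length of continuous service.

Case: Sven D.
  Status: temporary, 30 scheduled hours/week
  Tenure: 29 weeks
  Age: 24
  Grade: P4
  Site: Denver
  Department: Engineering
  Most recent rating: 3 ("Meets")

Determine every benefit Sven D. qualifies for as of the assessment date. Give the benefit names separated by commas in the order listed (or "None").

401(k) Company Match

RSU Program — status temporary ✗ (excluded) → not eligible.
Bereavement Leave — status temporary ✗ (requires seasonal) → not eligible.
Legal Services Plan — status temporary ✓ (not excluded); service 29 weeks < 9 months (≈270 days) ✗ → not eligible.
Wellness Stipend — status temporary ✓; service 29 weeks < 12 months (≈360 days) ✗ → not eligible.
Unlimited PTO Program — status temporary ✗ (requires full-time or seasonal) → not eligible.
401(k) Company Match — status temporary ✓; service 29 weeks ≥ 45 days ✓; dept Engineering ✓ → eligible.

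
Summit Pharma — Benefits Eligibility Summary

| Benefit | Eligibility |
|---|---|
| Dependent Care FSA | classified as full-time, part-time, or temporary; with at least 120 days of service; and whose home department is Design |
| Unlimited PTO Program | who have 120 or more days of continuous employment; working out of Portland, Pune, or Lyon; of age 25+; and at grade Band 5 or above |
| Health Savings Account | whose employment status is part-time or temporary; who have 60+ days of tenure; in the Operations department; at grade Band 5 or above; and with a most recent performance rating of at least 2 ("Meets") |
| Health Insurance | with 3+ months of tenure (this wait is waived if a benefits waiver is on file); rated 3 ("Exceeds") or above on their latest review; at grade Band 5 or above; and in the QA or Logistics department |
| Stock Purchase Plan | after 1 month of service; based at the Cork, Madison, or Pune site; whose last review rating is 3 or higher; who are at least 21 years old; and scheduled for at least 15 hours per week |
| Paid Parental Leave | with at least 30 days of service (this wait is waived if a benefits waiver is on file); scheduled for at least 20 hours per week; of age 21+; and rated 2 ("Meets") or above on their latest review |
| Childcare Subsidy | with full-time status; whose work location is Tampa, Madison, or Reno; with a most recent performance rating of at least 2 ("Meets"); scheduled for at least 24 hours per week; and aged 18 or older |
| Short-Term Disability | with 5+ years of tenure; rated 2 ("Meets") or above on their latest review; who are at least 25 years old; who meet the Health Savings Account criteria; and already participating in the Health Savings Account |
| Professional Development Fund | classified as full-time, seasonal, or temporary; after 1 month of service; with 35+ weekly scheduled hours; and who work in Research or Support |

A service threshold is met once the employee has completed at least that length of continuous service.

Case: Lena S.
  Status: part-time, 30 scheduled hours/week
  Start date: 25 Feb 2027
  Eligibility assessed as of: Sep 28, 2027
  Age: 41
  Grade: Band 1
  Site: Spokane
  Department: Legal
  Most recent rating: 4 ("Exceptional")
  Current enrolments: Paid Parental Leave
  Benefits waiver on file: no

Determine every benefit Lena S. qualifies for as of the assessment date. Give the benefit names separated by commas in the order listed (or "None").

Paid Parental Leave

Service from 25 Feb 2027 to Sep 28, 2027: 215 days.
Dependent Care FSA — status part-time ✓; service 215 days ≥ 120 days ✓; dept Legal ✗ → not eligible.
Unlimited PTO Program — service 215 days ≥ 120 days ✓; site Spokane ✗ (not Portland, Pune, or Lyon) → not eligible.
Health Savings Account — status part-time ✓; service 215 days ≥ 60 days ✓; dept Legal ✗ → not eligible.
Health Insurance — no waiver, service 215 days ≥ 3 months (≈90 days) ✓; rating 4 ≥ 3 ✓; grade Band 1 < Band 5 ✗ → not eligible.
Stock Purchase Plan — service 215 days ≥ 1 month (≈30 days) ✓; site Spokane ✗ (not Cork, Madison, or Pune) → not eligible.
Paid Parental Leave — no waiver, service 215 days ≥ 30 days ✓; 30 hrs/wk ≥ 20 ✓; age 41 ≥ 21 ✓; rating 4 ≥ 2 ✓ → eligible.
Childcare Subsidy — status part-time ✗ (requires full-time) → not eligible.
Short-Term Disability — service 215 days < 5 years (≈1825 days) ✗ → not eligible.
Professional Development Fund — status part-time ✗ (requires full-time, seasonal, or temporary) → not eligible.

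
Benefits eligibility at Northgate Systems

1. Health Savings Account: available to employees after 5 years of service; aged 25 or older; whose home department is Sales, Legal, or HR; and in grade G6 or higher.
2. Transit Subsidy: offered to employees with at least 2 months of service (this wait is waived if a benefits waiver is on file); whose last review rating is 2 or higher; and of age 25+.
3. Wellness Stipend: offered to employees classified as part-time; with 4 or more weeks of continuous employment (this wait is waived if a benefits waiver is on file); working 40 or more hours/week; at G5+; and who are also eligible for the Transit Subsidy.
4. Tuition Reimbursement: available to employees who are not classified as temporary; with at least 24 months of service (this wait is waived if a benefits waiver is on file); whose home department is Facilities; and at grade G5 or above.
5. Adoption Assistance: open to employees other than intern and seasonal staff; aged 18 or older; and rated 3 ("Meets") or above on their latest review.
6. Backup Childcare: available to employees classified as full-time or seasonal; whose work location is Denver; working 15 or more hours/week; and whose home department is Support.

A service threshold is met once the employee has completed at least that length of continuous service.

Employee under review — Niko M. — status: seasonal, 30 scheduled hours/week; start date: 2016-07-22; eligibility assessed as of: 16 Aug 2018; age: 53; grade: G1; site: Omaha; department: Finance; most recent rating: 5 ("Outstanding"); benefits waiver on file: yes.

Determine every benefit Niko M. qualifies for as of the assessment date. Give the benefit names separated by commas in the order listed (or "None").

Service from 2016-07-22 to 16 Aug 2018: 755 days.
Health Savings Account — service 755 days < 5 years (≈1825 days) ✗ → not eligible.
Transit Subsidy — benefits waiver on file ✓; rating 5 ≥ 2 ✓; age 53 ≥ 25 ✓ → eligible.
Wellness Stipend — status seasonal ✗ (requires part-time) → not eligible.
Tuition Reimbursement — status seasonal ✓ (not excluded); benefits waiver on file ✓; dept Finance ✗ → not eligible.
Adoption Assistance — status seasonal ✗ (excluded) → not eligible.
Backup Childcare — status seasonal ✓; site Omaha ✗ (not Denver) → not eligible.

Transit Subsidy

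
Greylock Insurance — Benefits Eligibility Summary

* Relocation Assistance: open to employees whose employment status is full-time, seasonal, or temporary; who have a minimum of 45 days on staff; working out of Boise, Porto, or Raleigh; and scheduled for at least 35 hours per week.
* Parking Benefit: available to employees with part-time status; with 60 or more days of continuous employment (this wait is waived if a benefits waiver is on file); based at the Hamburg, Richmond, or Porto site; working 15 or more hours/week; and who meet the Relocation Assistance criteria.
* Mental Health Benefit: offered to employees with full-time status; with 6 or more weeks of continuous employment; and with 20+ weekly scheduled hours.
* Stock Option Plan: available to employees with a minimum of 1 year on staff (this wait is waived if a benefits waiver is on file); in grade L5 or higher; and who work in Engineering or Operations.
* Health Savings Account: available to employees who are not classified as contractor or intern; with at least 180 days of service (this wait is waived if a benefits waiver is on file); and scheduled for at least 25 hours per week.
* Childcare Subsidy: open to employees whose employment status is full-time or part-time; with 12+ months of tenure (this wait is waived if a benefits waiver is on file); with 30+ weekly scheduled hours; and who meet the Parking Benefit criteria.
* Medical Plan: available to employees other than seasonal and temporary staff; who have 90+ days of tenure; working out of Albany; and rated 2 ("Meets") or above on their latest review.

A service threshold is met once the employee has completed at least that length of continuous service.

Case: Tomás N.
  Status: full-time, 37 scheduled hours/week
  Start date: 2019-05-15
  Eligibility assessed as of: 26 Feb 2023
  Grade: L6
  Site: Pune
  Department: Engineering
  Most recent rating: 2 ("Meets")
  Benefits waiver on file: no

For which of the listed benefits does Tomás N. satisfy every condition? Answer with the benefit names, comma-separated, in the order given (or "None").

Service from 2019-05-15 to 26 Feb 2023: 1383 days.
Relocation Assistance — status full-time ✓; service 1383 days ≥ 45 days ✓; site Pune ✗ (not Boise, Porto, or Raleigh) → not eligible.
Parking Benefit — status full-time ✗ (requires part-time) → not eligible.
Mental Health Benefit — status full-time ✓; service 1383 days ≥ 6 weeks (≈42 days) ✓; 37 hrs/wk ≥ 20 ✓ → eligible.
Stock Option Plan — no waiver, service 1383 days ≥ 1 year (≈365 days) ✓; grade L6 ≥ L5 ✓; dept Engineering ✓ → eligible.
Health Savings Account — status full-time ✓ (not excluded); no waiver, service 1383 days ≥ 180 days ✓; 37 hrs/wk ≥ 25 ✓ → eligible.
Childcare Subsidy — status full-time ✓; no waiver, service 1383 days ≥ 12 months (≈360 days) ✓; 37 hrs/wk ≥ 30 ✓; not eligible for Parking Benefit ✗ → not eligible.
Medical Plan — status full-time ✓ (not excluded); service 1383 days ≥ 90 days ✓; site Pune ✗ (not Albany) → not eligible.

Mental Health Benefit, Stock Option Plan, Health Savings Account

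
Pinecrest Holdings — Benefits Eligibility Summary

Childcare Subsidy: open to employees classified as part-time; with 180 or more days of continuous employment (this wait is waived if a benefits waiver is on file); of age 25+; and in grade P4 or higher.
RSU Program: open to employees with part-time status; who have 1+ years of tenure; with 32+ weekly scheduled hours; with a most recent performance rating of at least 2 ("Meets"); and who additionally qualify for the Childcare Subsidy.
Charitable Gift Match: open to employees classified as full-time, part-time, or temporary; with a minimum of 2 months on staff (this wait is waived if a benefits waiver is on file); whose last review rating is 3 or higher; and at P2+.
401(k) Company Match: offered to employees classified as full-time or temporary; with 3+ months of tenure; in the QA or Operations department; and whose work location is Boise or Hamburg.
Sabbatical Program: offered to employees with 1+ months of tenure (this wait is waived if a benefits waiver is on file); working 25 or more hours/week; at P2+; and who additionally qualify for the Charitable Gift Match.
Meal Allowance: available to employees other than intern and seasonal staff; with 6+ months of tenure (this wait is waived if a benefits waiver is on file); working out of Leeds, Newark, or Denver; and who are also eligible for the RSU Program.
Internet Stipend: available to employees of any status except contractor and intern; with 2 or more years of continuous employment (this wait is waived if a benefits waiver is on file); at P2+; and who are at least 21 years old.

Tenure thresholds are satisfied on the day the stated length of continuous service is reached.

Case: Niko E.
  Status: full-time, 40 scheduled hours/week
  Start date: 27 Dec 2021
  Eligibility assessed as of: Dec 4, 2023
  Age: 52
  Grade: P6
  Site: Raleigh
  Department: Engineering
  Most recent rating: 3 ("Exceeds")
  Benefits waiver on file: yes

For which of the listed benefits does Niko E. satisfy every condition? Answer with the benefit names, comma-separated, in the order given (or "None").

Charitable Gift Match, Sabbatical Program, Internet Stipend

Service from 27 Dec 2021 to Dec 4, 2023: 707 days.
Childcare Subsidy — status full-time ✗ (requires part-time) → not eligible.
RSU Program — status full-time ✗ (requires part-time) → not eligible.
Charitable Gift Match — status full-time ✓; benefits waiver on file ✓; rating 3 ≥ 3 ✓; grade P6 ≥ P2 ✓ → eligible.
401(k) Company Match — status full-time ✓; service 707 days ≥ 3 months (≈90 days) ✓; dept Engineering ✗ → not eligible.
Sabbatical Program — benefits waiver on file ✓; 40 hrs/wk ≥ 25 ✓; grade P6 ≥ P2 ✓; eligible for Charitable Gift Match ✓ → eligible.
Meal Allowance — status full-time ✓ (not excluded); benefits waiver on file ✓; site Raleigh ✗ (not Leeds, Newark, or Denver) → not eligible.
Internet Stipend — status full-time ✓ (not excluded); benefits waiver on file ✓; grade P6 ≥ P2 ✓; age 52 ≥ 21 ✓ → eligible.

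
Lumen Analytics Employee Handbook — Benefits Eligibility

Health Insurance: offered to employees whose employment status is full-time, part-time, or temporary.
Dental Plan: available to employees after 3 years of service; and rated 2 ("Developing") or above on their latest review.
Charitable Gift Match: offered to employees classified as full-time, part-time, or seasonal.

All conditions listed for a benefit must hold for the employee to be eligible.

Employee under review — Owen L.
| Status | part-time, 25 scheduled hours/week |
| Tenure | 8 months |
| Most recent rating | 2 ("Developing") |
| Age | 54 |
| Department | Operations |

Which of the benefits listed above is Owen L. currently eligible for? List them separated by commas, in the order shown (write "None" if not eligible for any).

Health Insurance — status part-time ✓ → eligible.
Dental Plan — service 8 months < 3 years (≈1095 days) ✗ → not eligible.
Charitable Gift Match — status part-time ✓ → eligible.

Health Insurance, Charitable Gift Match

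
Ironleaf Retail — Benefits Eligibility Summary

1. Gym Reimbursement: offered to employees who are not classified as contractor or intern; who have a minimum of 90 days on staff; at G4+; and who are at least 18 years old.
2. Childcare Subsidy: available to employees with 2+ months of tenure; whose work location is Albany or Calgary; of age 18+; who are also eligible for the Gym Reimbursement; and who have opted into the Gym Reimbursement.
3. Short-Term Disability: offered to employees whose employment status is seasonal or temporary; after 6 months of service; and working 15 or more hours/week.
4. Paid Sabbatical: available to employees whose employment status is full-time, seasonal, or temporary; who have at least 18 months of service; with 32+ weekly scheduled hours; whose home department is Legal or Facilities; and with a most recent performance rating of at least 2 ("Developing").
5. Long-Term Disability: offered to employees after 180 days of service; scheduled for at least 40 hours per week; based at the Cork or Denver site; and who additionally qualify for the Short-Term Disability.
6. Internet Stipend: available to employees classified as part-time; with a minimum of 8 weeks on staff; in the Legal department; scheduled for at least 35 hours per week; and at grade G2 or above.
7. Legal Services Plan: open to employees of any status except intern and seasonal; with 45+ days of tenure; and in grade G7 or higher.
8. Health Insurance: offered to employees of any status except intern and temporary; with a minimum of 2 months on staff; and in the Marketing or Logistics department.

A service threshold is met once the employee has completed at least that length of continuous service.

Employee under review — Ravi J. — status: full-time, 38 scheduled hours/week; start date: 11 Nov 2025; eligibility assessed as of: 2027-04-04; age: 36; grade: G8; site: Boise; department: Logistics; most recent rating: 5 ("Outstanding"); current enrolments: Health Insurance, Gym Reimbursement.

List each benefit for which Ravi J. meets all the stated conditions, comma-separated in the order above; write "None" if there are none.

Service from 11 Nov 2025 to 2027-04-04: 509 days.
Gym Reimbursement — status full-time ✓ (not excluded); service 509 days ≥ 90 days ✓; grade G8 ≥ G4 ✓; age 36 ≥ 18 ✓ → eligible.
Childcare Subsidy — service 509 days ≥ 2 months (≈60 days) ✓; site Boise ✗ (not Albany or Calgary) → not eligible.
Short-Term Disability — status full-time ✗ (requires seasonal or temporary) → not eligible.
Paid Sabbatical — status full-time ✓; service 509 days < 18 months (≈540 days) ✗ → not eligible.
Long-Term Disability — service 509 days ≥ 180 days ✓; 38 hrs/wk < 40 ✗ → not eligible.
Internet Stipend — status full-time ✗ (requires part-time) → not eligible.
Legal Services Plan — status full-time ✓ (not excluded); service 509 days ≥ 45 days ✓; grade G8 ≥ G7 ✓ → eligible.
Health Insurance — status full-time ✓ (not excluded); service 509 days ≥ 2 months (≈60 days) ✓; dept Logistics ✓ → eligible.

Gym Reimbursement, Legal Services Plan, Health Insurance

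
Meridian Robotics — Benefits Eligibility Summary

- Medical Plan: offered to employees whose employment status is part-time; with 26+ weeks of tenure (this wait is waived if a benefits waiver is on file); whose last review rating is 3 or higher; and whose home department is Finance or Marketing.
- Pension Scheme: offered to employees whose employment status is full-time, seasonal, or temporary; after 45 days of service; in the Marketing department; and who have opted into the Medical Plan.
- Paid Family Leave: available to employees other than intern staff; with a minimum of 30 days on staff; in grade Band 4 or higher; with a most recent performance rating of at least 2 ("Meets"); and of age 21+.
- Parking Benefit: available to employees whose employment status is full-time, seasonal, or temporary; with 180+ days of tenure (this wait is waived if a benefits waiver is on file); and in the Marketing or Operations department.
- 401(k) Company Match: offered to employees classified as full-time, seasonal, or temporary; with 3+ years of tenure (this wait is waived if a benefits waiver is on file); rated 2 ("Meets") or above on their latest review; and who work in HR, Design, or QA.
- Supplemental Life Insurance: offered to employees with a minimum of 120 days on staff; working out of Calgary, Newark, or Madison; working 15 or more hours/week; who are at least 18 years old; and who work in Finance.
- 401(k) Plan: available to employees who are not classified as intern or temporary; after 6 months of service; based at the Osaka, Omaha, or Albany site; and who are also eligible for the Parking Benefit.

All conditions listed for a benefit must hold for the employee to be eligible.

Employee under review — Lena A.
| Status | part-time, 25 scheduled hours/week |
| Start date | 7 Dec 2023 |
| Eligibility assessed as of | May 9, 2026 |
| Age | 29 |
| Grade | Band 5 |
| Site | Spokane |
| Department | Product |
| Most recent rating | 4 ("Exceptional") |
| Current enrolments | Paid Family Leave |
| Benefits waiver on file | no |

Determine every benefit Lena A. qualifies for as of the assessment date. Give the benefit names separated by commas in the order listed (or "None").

Paid Family Leave

Service from 7 Dec 2023 to May 9, 2026: 884 days.
Medical Plan — status part-time ✓; no waiver, service 884 days ≥ 26 weeks (≈182 days) ✓; rating 4 ≥ 3 ✓; dept Product ✗ → not eligible.
Pension Scheme — status part-time ✗ (requires full-time, seasonal, or temporary) → not eligible.
Paid Family Leave — status part-time ✓ (not excluded); service 884 days ≥ 30 days ✓; grade Band 5 ≥ Band 4 ✓; rating 4 ≥ 2 ✓; age 29 ≥ 21 ✓ → eligible.
Parking Benefit — status part-time ✗ (requires full-time, seasonal, or temporary) → not eligible.
401(k) Company Match — status part-time ✗ (requires full-time, seasonal, or temporary) → not eligible.
Supplemental Life Insurance — service 884 days ≥ 120 days ✓; site Spokane ✗ (not Calgary, Newark, or Madison) → not eligible.
401(k) Plan — status part-time ✓ (not excluded); service 884 days ≥ 6 months (≈180 days) ✓; site Spokane ✗ (not Osaka, Omaha, or Albany) → not eligible.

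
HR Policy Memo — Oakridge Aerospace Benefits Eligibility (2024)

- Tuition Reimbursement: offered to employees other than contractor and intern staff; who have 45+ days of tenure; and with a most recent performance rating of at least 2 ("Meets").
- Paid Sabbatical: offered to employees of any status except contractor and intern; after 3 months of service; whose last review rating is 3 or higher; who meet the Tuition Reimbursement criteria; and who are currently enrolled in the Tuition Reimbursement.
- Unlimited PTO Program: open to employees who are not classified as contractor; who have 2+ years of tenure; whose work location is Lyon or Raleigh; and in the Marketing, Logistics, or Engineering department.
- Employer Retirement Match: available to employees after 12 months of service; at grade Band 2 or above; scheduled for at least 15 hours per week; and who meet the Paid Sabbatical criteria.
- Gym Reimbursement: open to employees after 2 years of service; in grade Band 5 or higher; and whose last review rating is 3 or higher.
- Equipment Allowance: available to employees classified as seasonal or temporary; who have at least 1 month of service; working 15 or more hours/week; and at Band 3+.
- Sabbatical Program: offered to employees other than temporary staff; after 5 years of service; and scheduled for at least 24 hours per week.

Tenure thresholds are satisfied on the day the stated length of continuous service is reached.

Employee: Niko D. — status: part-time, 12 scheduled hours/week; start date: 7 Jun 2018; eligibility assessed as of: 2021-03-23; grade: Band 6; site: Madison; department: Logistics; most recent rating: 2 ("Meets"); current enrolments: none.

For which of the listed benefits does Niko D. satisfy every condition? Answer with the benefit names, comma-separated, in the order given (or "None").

Service from 7 Jun 2018 to 2021-03-23: 1020 days.
Tuition Reimbursement — status part-time ✓ (not excluded); service 1020 days ≥ 45 days ✓; rating 2 ≥ 2 ✓ → eligible.
Paid Sabbatical — status part-time ✓ (not excluded); service 1020 days ≥ 3 months (≈90 days) ✓; rating 2 < 3 ✗ → not eligible.
Unlimited PTO Program — status part-time ✓ (not excluded); service 1020 days ≥ 2 years (≈730 days) ✓; site Madison ✗ (not Lyon or Raleigh) → not eligible.
Employer Retirement Match — service 1020 days ≥ 12 months (≈360 days) ✓; grade Band 6 ≥ Band 2 ✓; 12 hrs/wk < 15 ✗ → not eligible.
Gym Reimbursement — service 1020 days ≥ 2 years (≈730 days) ✓; grade Band 6 ≥ Band 5 ✓; rating 2 < 3 ✗ → not eligible.
Equipment Allowance — status part-time ✗ (requires seasonal or temporary) → not eligible.
Sabbatical Program — status part-time ✓ (not excluded); service 1020 days < 5 years (≈1825 days) ✗ → not eligible.

Tuition Reimbursement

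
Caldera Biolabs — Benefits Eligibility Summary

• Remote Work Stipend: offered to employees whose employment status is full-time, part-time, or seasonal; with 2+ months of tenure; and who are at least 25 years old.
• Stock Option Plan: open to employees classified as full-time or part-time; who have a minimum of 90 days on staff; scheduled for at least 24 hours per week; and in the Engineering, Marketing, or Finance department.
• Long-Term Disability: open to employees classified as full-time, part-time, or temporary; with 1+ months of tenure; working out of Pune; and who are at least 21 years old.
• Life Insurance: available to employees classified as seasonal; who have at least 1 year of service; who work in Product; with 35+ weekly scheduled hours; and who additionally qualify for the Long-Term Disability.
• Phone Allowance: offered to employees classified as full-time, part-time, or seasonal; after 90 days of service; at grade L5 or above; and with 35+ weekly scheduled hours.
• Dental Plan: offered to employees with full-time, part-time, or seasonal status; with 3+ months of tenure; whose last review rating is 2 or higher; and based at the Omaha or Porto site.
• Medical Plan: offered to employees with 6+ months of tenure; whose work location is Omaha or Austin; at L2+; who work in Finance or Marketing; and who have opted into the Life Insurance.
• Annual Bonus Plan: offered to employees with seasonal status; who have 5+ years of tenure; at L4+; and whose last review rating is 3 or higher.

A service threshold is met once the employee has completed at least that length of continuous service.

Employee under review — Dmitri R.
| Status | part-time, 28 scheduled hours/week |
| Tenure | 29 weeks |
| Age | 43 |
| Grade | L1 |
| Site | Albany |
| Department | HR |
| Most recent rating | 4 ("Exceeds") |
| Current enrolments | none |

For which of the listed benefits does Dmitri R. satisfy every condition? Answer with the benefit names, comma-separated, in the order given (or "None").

Remote Work Stipend — status part-time ✓; service 29 weeks ≥ 2 months (≈60 days) ✓; age 43 ≥ 25 ✓ → eligible.
Stock Option Plan — status part-time ✓; service 29 weeks ≥ 90 days ✓; 28 hrs/wk ≥ 24 ✓; dept HR ✗ → not eligible.
Long-Term Disability — status part-time ✓; service 29 weeks ≥ 1 month (≈30 days) ✓; site Albany ✗ (not Pune) → not eligible.
Life Insurance — status part-time ✗ (requires seasonal) → not eligible.
Phone Allowance — status part-time ✓; service 29 weeks ≥ 90 days ✓; grade L1 < L5 ✗ → not eligible.
Dental Plan — status part-time ✓; service 29 weeks ≥ 3 months (≈90 days) ✓; rating 4 ≥ 2 ✓; site Albany ✗ (not Omaha or Porto) → not eligible.
Medical Plan — service 29 weeks ≥ 6 months (≈180 days) ✓; site Albany ✗ (not Omaha or Austin) → not eligible.
Annual Bonus Plan — status part-time ✗ (requires seasonal) → not eligible.

Remote Work Stipend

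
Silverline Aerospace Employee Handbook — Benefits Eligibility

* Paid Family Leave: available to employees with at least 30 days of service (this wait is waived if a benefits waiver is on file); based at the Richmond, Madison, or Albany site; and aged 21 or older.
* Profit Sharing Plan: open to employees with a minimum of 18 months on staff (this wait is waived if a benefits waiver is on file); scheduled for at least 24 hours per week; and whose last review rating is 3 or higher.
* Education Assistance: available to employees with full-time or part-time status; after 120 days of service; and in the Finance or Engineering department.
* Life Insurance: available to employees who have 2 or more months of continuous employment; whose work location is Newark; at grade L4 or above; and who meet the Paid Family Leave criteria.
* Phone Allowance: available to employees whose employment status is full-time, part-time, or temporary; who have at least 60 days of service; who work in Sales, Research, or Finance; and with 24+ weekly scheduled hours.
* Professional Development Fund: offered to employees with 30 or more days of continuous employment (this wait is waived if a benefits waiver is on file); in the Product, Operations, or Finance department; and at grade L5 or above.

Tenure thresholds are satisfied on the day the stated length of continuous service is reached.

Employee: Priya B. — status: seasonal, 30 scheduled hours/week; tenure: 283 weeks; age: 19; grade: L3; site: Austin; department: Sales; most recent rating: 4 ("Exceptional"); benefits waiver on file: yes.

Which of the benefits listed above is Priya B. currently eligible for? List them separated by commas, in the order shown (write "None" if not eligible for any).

Profit Sharing Plan

Paid Family Leave — benefits waiver on file ✓; site Austin ✗ (not Richmond, Madison, or Albany) → not eligible.
Profit Sharing Plan — benefits waiver on file ✓; 30 hrs/wk ≥ 24 ✓; rating 4 ≥ 3 ✓ → eligible.
Education Assistance — status seasonal ✗ (requires full-time or part-time) → not eligible.
Life Insurance — service 283 weeks ≥ 2 months (≈60 days) ✓; site Austin ✗ (not Newark) → not eligible.
Phone Allowance — status seasonal ✗ (requires full-time, part-time, or temporary) → not eligible.
Professional Development Fund — benefits waiver on file ✓; dept Sales ✗ → not eligible.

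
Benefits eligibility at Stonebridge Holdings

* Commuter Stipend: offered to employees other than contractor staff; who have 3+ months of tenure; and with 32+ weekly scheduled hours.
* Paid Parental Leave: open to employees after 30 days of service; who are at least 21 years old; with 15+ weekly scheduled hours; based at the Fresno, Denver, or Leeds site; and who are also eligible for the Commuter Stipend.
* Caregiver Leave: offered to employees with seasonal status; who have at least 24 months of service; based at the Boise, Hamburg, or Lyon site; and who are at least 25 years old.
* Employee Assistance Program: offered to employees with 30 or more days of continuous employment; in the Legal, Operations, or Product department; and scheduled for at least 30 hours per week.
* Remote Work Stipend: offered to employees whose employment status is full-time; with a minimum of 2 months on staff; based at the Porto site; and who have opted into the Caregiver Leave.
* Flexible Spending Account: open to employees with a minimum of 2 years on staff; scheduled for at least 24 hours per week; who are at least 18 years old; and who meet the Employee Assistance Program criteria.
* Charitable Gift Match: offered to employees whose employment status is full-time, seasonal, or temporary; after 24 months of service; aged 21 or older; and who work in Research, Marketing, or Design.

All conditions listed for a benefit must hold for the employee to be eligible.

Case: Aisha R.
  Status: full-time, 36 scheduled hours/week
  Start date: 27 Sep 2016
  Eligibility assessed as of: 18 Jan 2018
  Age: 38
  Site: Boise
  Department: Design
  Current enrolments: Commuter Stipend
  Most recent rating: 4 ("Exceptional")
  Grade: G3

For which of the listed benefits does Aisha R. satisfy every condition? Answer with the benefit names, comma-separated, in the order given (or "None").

Service from 27 Sep 2016 to 18 Jan 2018: 478 days.
Commuter Stipend — status full-time ✓ (not excluded); service 478 days ≥ 3 months (≈90 days) ✓; 36 hrs/wk ≥ 32 ✓ → eligible.
Paid Parental Leave — service 478 days ≥ 30 days ✓; age 38 ≥ 21 ✓; 36 hrs/wk ≥ 15 ✓; site Boise ✗ (not Fresno, Denver, or Leeds) → not eligible.
Caregiver Leave — status full-time ✗ (requires seasonal) → not eligible.
Employee Assistance Program — service 478 days ≥ 30 days ✓; dept Design ✗ → not eligible.
Remote Work Stipend — status full-time ✓; service 478 days ≥ 2 months (≈60 days) ✓; site Boise ✗ (not Porto) → not eligible.
Flexible Spending Account — service 478 days < 2 years (≈730 days) ✗ → not eligible.
Charitable Gift Match — status full-time ✓; service 478 days < 24 months (≈720 days) ✗ → not eligible.

Commuter Stipend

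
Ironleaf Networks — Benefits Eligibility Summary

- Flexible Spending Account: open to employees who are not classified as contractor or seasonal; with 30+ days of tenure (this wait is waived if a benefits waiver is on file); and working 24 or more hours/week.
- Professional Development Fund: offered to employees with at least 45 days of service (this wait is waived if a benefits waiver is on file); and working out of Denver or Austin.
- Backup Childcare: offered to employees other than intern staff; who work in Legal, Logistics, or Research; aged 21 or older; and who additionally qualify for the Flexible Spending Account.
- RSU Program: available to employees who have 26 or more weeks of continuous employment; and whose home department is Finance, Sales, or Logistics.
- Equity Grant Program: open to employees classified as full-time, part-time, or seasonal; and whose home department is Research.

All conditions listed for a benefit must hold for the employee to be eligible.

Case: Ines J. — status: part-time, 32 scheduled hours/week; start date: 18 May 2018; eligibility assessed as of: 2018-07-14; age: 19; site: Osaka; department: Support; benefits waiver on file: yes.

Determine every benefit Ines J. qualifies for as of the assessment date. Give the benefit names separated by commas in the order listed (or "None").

Flexible Spending Account

Service from 18 May 2018 to 2018-07-14: 57 days.
Flexible Spending Account — status part-time ✓ (not excluded); benefits waiver on file ✓; 32 hrs/wk ≥ 24 ✓ → eligible.
Professional Development Fund — benefits waiver on file ✓; site Osaka ✗ (not Denver or Austin) → not eligible.
Backup Childcare — status part-time ✓ (not excluded); dept Support ✗ → not eligible.
RSU Program — service 57 days < 26 weeks (≈182 days) ✗ → not eligible.
Equity Grant Program — status part-time ✓; dept Support ✗ → not eligible.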